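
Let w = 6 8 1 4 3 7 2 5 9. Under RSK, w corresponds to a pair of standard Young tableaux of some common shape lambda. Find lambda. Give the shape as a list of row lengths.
Row-insert each entry into an empty tableau.

After inserting 6: P = [[6]].
After inserting 8: P = [[6, 8]].
After inserting 1: P = [[1, 8], [6]].
After inserting 4: P = [[1, 4], [6, 8]].
After inserting 3: P = [[1, 3], [4, 8], [6]].
After inserting 7: P = [[1, 3, 7], [4, 8], [6]].
After inserting 2: P = [[1, 2, 7], [3, 8], [4], [6]].
After inserting 5: P = [[1, 2, 5], [3, 7], [4, 8], [6]].
After inserting 9: P = [[1, 2, 5, 9], [3, 7], [4, 8], [6]].

The final insertion tableau P = [[1, 2, 5, 9], [3, 7], [4, 8], [6]] has shape [4, 2, 2, 1].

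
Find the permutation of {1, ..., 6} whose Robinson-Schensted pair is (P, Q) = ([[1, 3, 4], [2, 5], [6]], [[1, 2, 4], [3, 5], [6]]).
Reverse the RSK construction: for i from n down to 1, find the cell of Q containing i, remove the entry at that cell from P, and reverse-bump it up through P; the value ejected from row 1 is w(i).

Step i=6: Q has 6 at row 3, column 1; remove 6 from row 3 of P and reverse-bump: 6 enters row 2 and ejects 5; 5 enters row 1 and ejects 4. So w(6) = 4. P is now [[1, 3, 5], [2, 6]].
Step i=5: Q has 5 at row 2, column 2; remove 6 from row 2 of P and reverse-bump: 6 enters row 1 and ejects 5. So w(5) = 5. P is now [[1, 3, 6], [2]].
Step i=4: Q has 4 at row 1, column 3; remove that cell from P, ejecting 6. So w(4) = 6. P is now [[1, 3], [2]].
Step i=3: Q has 3 at row 2, column 1; remove 2 from row 2 of P and reverse-bump: 2 enters row 1 and ejects 1. So w(3) = 1. P is now [[2, 3]].
Step i=2: Q has 2 at row 1, column 2; remove that cell from P, ejecting 3. So w(2) = 3. P is now [[2]].
Step i=1: Q has 1 at row 1, column 1; remove that cell from P, ejecting 2. So w(1) = 2. P is now [].

So w = 2 3 1 6 5 4.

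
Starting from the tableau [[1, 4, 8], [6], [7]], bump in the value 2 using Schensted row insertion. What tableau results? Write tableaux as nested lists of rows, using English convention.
[[1, 2, 8], [4], [6], [7]]

In row 1, 2 replaces 4 (the leftmost entry greater than 2); 4 is bumped to row 2. In row 2, 4 replaces 6 (the leftmost entry greater than 4); 6 is bumped to row 3. In row 3, 6 replaces 7 (the leftmost entry greater than 6); 7 is bumped to row 4. 7 starts a new row 4. The new tableau is [[1, 2, 8], [4], [6], [7]].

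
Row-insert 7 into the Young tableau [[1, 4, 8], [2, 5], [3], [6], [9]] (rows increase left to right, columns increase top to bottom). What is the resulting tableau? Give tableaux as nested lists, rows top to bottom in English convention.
[[1, 4, 7], [2, 5, 8], [3], [6], [9]]

In row 1, 7 replaces 8 (the leftmost entry greater than 7); 8 is bumped to row 2. 8 is appended to row 2. The new tableau is [[1, 4, 7], [2, 5, 8], [3], [6], [9]].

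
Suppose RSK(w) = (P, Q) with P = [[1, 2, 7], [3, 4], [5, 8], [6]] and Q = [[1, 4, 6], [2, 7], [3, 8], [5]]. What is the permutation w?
6 5 3 4 1 8 7 2

Reverse the RSK construction: for i from n down to 1, find the cell of Q containing i, remove the entry at that cell from P, and reverse-bump it up through P; the value ejected from row 1 is w(i).

Step i=8: Q has 8 at row 3, column 2; remove 8 from row 3 of P and reverse-bump: 8 enters row 2 and ejects 4; 4 enters row 1 and ejects 2. So w(8) = 2. P is now [[1, 4, 7], [3, 8], [5], [6]].
Step i=7: Q has 7 at row 2, column 2; remove 8 from row 2 of P and reverse-bump: 8 enters row 1 and ejects 7. So w(7) = 7. P is now [[1, 4, 8], [3], [5], [6]].
Step i=6: Q has 6 at row 1, column 3; remove that cell from P, ejecting 8. So w(6) = 8. P is now [[1, 4], [3], [5], [6]].
Step i=5: Q has 5 at row 4, column 1; remove 6 from row 4 of P and reverse-bump: 6 enters row 3 and ejects 5; 5 enters row 2 and ejects 3; 3 enters row 1 and ejects 1. So w(5) = 1. P is now [[3, 4], [5], [6]].
Step i=4: Q has 4 at row 1, column 2; remove that cell from P, ejecting 4. So w(4) = 4. P is now [[3], [5], [6]].
Step i=3: Q has 3 at row 3, column 1; remove 6 from row 3 of P and reverse-bump: 6 enters row 2 and ejects 5; 5 enters row 1 and ejects 3. So w(3) = 3. P is now [[5], [6]].
Step i=2: Q has 2 at row 2, column 1; remove 6 from row 2 of P and reverse-bump: 6 enters row 1 and ejects 5. So w(2) = 5. P is now [[6]].
Step i=1: Q has 1 at row 1, column 1; remove that cell from P, ejecting 6. So w(1) = 6. P is now [].

So w = 6 5 3 4 1 8 7 2.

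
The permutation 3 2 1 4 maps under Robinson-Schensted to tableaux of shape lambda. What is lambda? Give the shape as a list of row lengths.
Row-insert each entry into an empty tableau.

After inserting 3: P = [[3]].
After inserting 2: P = [[2], [3]].
After inserting 1: P = [[1], [2], [3]].
After inserting 4: P = [[1, 4], [2], [3]].

The final insertion tableau P = [[1, 4], [2], [3]] has shape [2, 1, 1].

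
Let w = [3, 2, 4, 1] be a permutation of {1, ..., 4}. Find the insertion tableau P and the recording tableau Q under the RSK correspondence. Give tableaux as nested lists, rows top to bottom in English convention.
Insert each entry of the permutation into P by Schensted row insertion, recording in Q the position of each new cell.

Insert 3: appended to row 1. P = [[3]].
Insert 2: 2 bumps 3 from row 1; 3 starts row 2. P = [[2], [3]].
Insert 4: appended to row 1. P = [[2, 4], [3]].
Insert 1: 1 bumps 2 from row 1; 2 bumps 3 from row 2; 3 starts row 3. P = [[1, 4], [2], [3]].

So P = [[1, 4], [2], [3]], Q = [[1, 3], [2], [4]].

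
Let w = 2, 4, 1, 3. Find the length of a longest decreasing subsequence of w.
2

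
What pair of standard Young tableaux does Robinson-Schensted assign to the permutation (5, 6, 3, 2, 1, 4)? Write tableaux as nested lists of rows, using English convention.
P = [[1, 4], [2, 6], [3], [5]], Q = [[1, 2], [3, 6], [4], [5]]

Insert each entry of the permutation into P by Schensted row insertion, recording in Q the position of each new cell.

Insert 5: appended to row 1. P = [[5]], Q = [[1]].
Insert 6: appended to row 1. P = [[5, 6]], Q = [[1, 2]].
Insert 3: 3 bumps 5 from row 1; 5 starts row 2. P = [[3, 6], [5]], Q = [[1, 2], [3]].
Insert 2: 2 bumps 3 from row 1; 3 bumps 5 from row 2; 5 starts row 3. P = [[2, 6], [3], [5]], Q = [[1, 2], [3], [4]].
Insert 1: 1 bumps 2 from row 1; 2 bumps 3 from row 2; 3 bumps 5 from row 3; 5 starts row 4. P = [[1, 6], [2], [3], [5]], Q = [[1, 2], [3], [4], [5]].
Insert 4: 4 bumps 6 from row 1; 6 appends to row 2. P = [[1, 4], [2, 6], [3], [5]], Q = [[1, 2], [3, 6], [4], [5]].

So P = [[1, 4], [2, 6], [3], [5]], Q = [[1, 2], [3, 6], [4], [5]].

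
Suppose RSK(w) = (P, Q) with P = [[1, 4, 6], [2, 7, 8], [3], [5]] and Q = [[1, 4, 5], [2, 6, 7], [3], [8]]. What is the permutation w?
5 3 2 7 8 4 6 1

Reverse the RSK construction: for i from n down to 1, find the cell of Q containing i, remove the entry at that cell from P, and reverse-bump it up through P; the value ejected from row 1 is w(i).

Step i=8: Q has 8 at row 4, column 1; remove 5 from row 4 of P and reverse-bump: 5 enters row 3 and ejects 3; 3 enters row 2 and ejects 2; 2 enters row 1 and ejects 1. So w(8) = 1. P is now [[2, 4, 6], [3, 7, 8], [5]].
Step i=7: Q has 7 at row 2, column 3; remove 8 from row 2 of P and reverse-bump: 8 enters row 1 and ejects 6. So w(7) = 6. P is now [[2, 4, 8], [3, 7], [5]].
Step i=6: Q has 6 at row 2, column 2; remove 7 from row 2 of P and reverse-bump: 7 enters row 1 and ejects 4. So w(6) = 4. P is now [[2, 7, 8], [3], [5]].
Step i=5: Q has 5 at row 1, column 3; remove that cell from P, ejecting 8. So w(5) = 8. P is now [[2, 7], [3], [5]].
Step i=4: Q has 4 at row 1, column 2; remove that cell from P, ejecting 7. So w(4) = 7. P is now [[2], [3], [5]].
Step i=3: Q has 3 at row 3, column 1; remove 5 from row 3 of P and reverse-bump: 5 enters row 2 and ejects 3; 3 enters row 1 and ejects 2. So w(3) = 2. P is now [[3], [5]].
Step i=2: Q has 2 at row 2, column 1; remove 5 from row 2 of P and reverse-bump: 5 enters row 1 and ejects 3. So w(2) = 3. P is now [[5]].
Step i=1: Q has 1 at row 1, column 1; remove that cell from P, ejecting 5. So w(1) = 5. P is now [].

So w = 5 3 2 7 8 4 6 1.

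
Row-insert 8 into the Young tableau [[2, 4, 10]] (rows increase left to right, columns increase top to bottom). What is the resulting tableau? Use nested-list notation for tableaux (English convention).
[[2, 4, 8], [10]]

In row 1, 8 replaces 10 (the leftmost entry greater than 8); 10 is bumped to row 2. 10 starts a new row 2. The new tableau is [[2, 4, 8], [10]].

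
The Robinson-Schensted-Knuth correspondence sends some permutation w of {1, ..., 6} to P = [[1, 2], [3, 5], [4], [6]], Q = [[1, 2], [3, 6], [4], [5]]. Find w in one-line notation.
Reverse the RSK construction: for i from n down to 1, find the cell of Q containing i, remove the entry at that cell from P, and reverse-bump it up through P; the value ejected from row 1 is w(i).

Step i=6: Q has 6 at row 2, column 2; remove 5 from row 2 of P and reverse-bump: 5 enters row 1 and ejects 2. So w(6) = 2. P is now [[1, 5], [3], [4], [6]].
Step i=5: Q has 5 at row 4, column 1; remove 6 from row 4 of P and reverse-bump: 6 enters row 3 and ejects 4; 4 enters row 2 and ejects 3; 3 enters row 1 and ejects 1. So w(5) = 1. P is now [[3, 5], [4], [6]].
Step i=4: Q has 4 at row 3, column 1; remove 6 from row 3 of P and reverse-bump: 6 enters row 2 and ejects 4; 4 enters row 1 and ejects 3. So w(4) = 3. P is now [[4, 5], [6]].
Step i=3: Q has 3 at row 2, column 1; remove 6 from row 2 of P and reverse-bump: 6 enters row 1 and ejects 5. So w(3) = 5. P is now [[4, 6]].
Step i=2: Q has 2 at row 1, column 2; remove that cell from P, ejecting 6. So w(2) = 6. P is now [[4]].
Step i=1: Q has 1 at row 1, column 1; remove that cell from P, ejecting 4. So w(1) = 4. P is now [].

So w = 4 6 5 3 1 2.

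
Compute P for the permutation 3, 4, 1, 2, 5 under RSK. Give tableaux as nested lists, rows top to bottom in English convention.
After inserting 3: P = [[3]].
After inserting 4: P = [[3, 4]].
After inserting 1: P = [[1, 4], [3]].
After inserting 2: P = [[1, 2], [3, 4]].
After inserting 5: P = [[1, 2, 5], [3, 4]].

So P = [[1, 2, 5], [3, 4]].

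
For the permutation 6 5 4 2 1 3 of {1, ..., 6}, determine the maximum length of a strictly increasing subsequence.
2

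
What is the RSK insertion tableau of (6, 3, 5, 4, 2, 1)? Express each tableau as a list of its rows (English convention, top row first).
Insert 6: appended to row 1. P = [[6]].
Insert 3: 3 bumps 6 from row 1; 6 starts row 2. P = [[3], [6]].
Insert 5: appended to row 1. P = [[3, 5], [6]].
Insert 4: 4 bumps 5 from row 1; 5 bumps 6 from row 2; 6 starts row 3. P = [[3, 4], [5], [6]].
Insert 2: 2 bumps 3 from row 1; 3 bumps 5 from row 2; 5 bumps 6 from row 3; 6 starts row 4. P = [[2, 4], [3], [5], [6]].
Insert 1: 1 bumps 2 from row 1; 2 bumps 3 from row 2; 3 bumps 5 from row 3; 5 bumps 6 from row 4; 6 starts row 5. P = [[1, 4], [2], [3], [5], [6]].

So P = [[1, 4], [2], [3], [5], [6]].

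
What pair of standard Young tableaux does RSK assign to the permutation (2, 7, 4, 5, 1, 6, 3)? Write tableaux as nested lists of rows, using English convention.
Insert each entry of the permutation into P by Schensted row insertion, recording in Q the position of each new cell.

Insert 2: appended to row 1. P = [[2]], Q = [[1]].
Insert 7: appended to row 1. P = [[2, 7]], Q = [[1, 2]].
Insert 4: 4 bumps 7 from row 1; 7 starts row 2. P = [[2, 4], [7]], Q = [[1, 2], [3]].
Insert 5: appended to row 1. P = [[2, 4, 5], [7]], Q = [[1, 2, 4], [3]].
Insert 1: 1 bumps 2 from row 1; 2 bumps 7 from row 2; 7 starts row 3. P = [[1, 4, 5], [2], [7]], Q = [[1, 2, 4], [3], [5]].
Insert 6: appended to row 1. P = [[1, 4, 5, 6], [2], [7]], Q = [[1, 2, 4, 6], [3], [5]].
Insert 3: 3 bumps 4 from row 1; 4 appends to row 2. P = [[1, 3, 5, 6], [2, 4], [7]], Q = [[1, 2, 4, 6], [3, 7], [5]].

So P = [[1, 3, 5, 6], [2, 4], [7]], Q = [[1, 2, 4, 6], [3, 7], [5]].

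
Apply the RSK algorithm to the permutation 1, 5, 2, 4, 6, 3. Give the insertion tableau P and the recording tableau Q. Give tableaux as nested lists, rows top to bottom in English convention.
P = [[1, 2, 3, 6], [4], [5]], Q = [[1, 2, 4, 5], [3], [6]]

Insert each entry of the permutation into P by Schensted row insertion, recording in Q the position of each new cell.

Insert 1: appended to row 1. P = [[1]].
Insert 5: appended to row 1. P = [[1, 5]].
Insert 2: 2 bumps 5 from row 1; 5 starts row 2. P = [[1, 2], [5]].
Insert 4: appended to row 1. P = [[1, 2, 4], [5]].
Insert 6: appended to row 1. P = [[1, 2, 4, 6], [5]].
Insert 3: 3 bumps 4 from row 1; 4 bumps 5 from row 2; 5 starts row 3. P = [[1, 2, 3, 6], [4], [5]].

So P = [[1, 2, 3, 6], [4], [5]], Q = [[1, 2, 4, 5], [3], [6]].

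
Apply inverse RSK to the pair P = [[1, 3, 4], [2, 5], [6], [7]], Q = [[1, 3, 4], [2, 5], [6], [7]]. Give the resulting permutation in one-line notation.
2 1 3 7 6 5 4

Reverse the RSK construction: for i from n down to 1, find the cell of Q containing i, remove the entry at that cell from P, and reverse-bump it up through P; the value ejected from row 1 is w(i).

Step i=7: Q has 7 at row 4, column 1; remove 7 from row 4 of P and reverse-bump: 7 enters row 3 and ejects 6; 6 enters row 2 and ejects 5; 5 enters row 1 and ejects 4. So w(7) = 4. P is now [[1, 3, 5], [2, 6], [7]].
Step i=6: Q has 6 at row 3, column 1; remove 7 from row 3 of P and reverse-bump: 7 enters row 2 and ejects 6; 6 enters row 1 and ejects 5. So w(6) = 5. P is now [[1, 3, 6], [2, 7]].
Step i=5: Q has 5 at row 2, column 2; remove 7 from row 2 of P and reverse-bump: 7 enters row 1 and ejects 6. So w(5) = 6. P is now [[1, 3, 7], [2]].
Step i=4: Q has 4 at row 1, column 3; remove that cell from P, ejecting 7. So w(4) = 7. P is now [[1, 3], [2]].
Step i=3: Q has 3 at row 1, column 2; remove that cell from P, ejecting 3. So w(3) = 3. P is now [[1], [2]].
Step i=2: Q has 2 at row 2, column 1; remove 2 from row 2 of P and reverse-bump: 2 enters row 1 and ejects 1. So w(2) = 1. P is now [[2]].
Step i=1: Q has 1 at row 1, column 1; remove that cell from P, ejecting 2. So w(1) = 2. P is now [].

So w = 2 1 3 7 6 5 4.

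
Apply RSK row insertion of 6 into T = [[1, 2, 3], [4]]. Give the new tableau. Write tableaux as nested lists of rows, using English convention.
[[1, 2, 3, 6], [4]]

6 is larger than every entry of row 1, so it is appended to row 1. The new tableau is [[1, 2, 3, 6], [4]].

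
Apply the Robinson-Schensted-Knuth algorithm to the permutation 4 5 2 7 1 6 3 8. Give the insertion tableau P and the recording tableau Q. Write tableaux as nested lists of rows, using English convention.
P = [[1, 3, 6, 8], [2, 5], [4, 7]], Q = [[1, 2, 4, 8], [3, 6], [5, 7]]

Insert each entry of the permutation into P by Schensted row insertion, recording in Q the position of each new cell.

Insert 4: appended to row 1. P = [[4]], Q = [[1]].
Insert 5: appended to row 1. P = [[4, 5]], Q = [[1, 2]].
Insert 2: 2 bumps 4 from row 1; 4 starts row 2. P = [[2, 5], [4]], Q = [[1, 2], [3]].
Insert 7: appended to row 1. P = [[2, 5, 7], [4]], Q = [[1, 2, 4], [3]].
Insert 1: 1 bumps 2 from row 1; 2 bumps 4 from row 2; 4 starts row 3. P = [[1, 5, 7], [2], [4]], Q = [[1, 2, 4], [3], [5]].
Insert 6: 6 bumps 7 from row 1; 7 appends to row 2. P = [[1, 5, 6], [2, 7], [4]], Q = [[1, 2, 4], [3, 6], [5]].
Insert 3: 3 bumps 5 from row 1; 5 bumps 7 from row 2; 7 appends to row 3. P = [[1, 3, 6], [2, 5], [4, 7]], Q = [[1, 2, 4], [3, 6], [5, 7]].
Insert 8: appended to row 1. P = [[1, 3, 6, 8], [2, 5], [4, 7]], Q = [[1, 2, 4, 8], [3, 6], [5, 7]].

So P = [[1, 3, 6, 8], [2, 5], [4, 7]], Q = [[1, 2, 4, 8], [3, 6], [5, 7]].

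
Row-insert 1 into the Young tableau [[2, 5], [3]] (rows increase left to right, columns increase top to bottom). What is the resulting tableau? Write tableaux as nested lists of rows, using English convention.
In row 1, 1 replaces 2 (the leftmost entry greater than 1); 2 is bumped to row 2. In row 2, 2 replaces 3 (the leftmost entry greater than 2); 3 is bumped to row 3. 3 starts a new row 3. The new tableau is [[1, 5], [2], [3]].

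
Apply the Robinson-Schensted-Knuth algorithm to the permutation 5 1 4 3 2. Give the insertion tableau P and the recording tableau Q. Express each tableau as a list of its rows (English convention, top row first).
Insert each entry of the permutation into P by Schensted row insertion, recording in Q the position of each new cell.

Insert 5: appended to row 1. P = [[5]], Q = [[1]].
Insert 1: 1 bumps 5 from row 1; 5 starts row 2. P = [[1], [5]], Q = [[1], [2]].
Insert 4: appended to row 1. P = [[1, 4], [5]], Q = [[1, 3], [2]].
Insert 3: 3 bumps 4 from row 1; 4 bumps 5 from row 2; 5 starts row 3. P = [[1, 3], [4], [5]], Q = [[1, 3], [2], [4]].
Insert 2: 2 bumps 3 from row 1; 3 bumps 4 from row 2; 4 bumps 5 from row 3; 5 starts row 4. P = [[1, 2], [3], [4], [5]], Q = [[1, 3], [2], [4], [5]].

So P = [[1, 2], [3], [4], [5]], Q = [[1, 3], [2], [4], [5]].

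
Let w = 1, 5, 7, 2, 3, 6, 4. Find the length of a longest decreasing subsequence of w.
3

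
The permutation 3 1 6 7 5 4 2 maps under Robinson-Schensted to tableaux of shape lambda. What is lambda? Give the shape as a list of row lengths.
[3, 2, 1, 1]

RSK row insertion gives P = [[1, 2, 7], [3, 4], [5], [6]], which has shape [3, 2, 1, 1].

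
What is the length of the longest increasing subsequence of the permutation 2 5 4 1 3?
2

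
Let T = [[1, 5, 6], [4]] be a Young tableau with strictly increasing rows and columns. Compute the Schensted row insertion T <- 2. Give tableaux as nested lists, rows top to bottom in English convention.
In row 1, 2 replaces 5 (the leftmost entry greater than 2); 5 is bumped to row 2. 5 is appended to row 2. The new tableau is [[1, 2, 6], [4, 5]].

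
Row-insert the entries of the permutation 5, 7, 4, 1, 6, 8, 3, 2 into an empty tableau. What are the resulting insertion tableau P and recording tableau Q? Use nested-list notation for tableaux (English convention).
Insert each entry of the permutation into P by Schensted row insertion, recording in Q the position of each new cell.

Insert 5: appended to row 1. P = [[5]], Q = [[1]].
Insert 7: appended to row 1. P = [[5, 7]], Q = [[1, 2]].
Insert 4: 4 bumps 5 from row 1; 5 starts row 2. P = [[4, 7], [5]], Q = [[1, 2], [3]].
Insert 1: 1 bumps 4 from row 1; 4 bumps 5 from row 2; 5 starts row 3. P = [[1, 7], [4], [5]], Q = [[1, 2], [3], [4]].
Insert 6: 6 bumps 7 from row 1; 7 appends to row 2. P = [[1, 6], [4, 7], [5]], Q = [[1, 2], [3, 5], [4]].
Insert 8: appended to row 1. P = [[1, 6, 8], [4, 7], [5]], Q = [[1, 2, 6], [3, 5], [4]].
Insert 3: 3 bumps 6 from row 1; 6 bumps 7 from row 2; 7 appends to row 3. P = [[1, 3, 8], [4, 6], [5, 7]], Q = [[1, 2, 6], [3, 5], [4, 7]].
Insert 2: 2 bumps 3 from row 1; 3 bumps 4 from row 2; 4 bumps 5 from row 3; 5 starts row 4. P = [[1, 2, 8], [3, 6], [4, 7], [5]], Q = [[1, 2, 6], [3, 5], [4, 7], [8]].

So P = [[1, 2, 8], [3, 6], [4, 7], [5]], Q = [[1, 2, 6], [3, 5], [4, 7], [8]].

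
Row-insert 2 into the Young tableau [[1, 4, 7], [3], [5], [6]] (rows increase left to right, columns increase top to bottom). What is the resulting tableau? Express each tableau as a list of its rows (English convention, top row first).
In row 1, 2 replaces 4 (the leftmost entry greater than 2); 4 is bumped to row 2. 4 is appended to row 2. The new tableau is [[1, 2, 7], [3, 4], [5], [6]].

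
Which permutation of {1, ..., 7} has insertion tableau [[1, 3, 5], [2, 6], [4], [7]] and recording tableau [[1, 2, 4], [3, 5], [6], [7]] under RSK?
Reverse RSK: for i = n, n-1, ..., 1, locate i in Q, remove the corresponding corner cell from P, and reverse-bump its entry up through P; the value ejected from row 1 is w(i).

So w = 2 4 3 7 6 5 1.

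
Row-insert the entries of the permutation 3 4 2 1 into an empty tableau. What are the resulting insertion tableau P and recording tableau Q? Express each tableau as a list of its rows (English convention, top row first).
Insert each entry of the permutation into P by Schensted row insertion, recording in Q the position of each new cell.

Insert 3: appended to row 1. P = [[3]].
Insert 4: appended to row 1. P = [[3, 4]].
Insert 2: 2 bumps 3 from row 1; 3 starts row 2. P = [[2, 4], [3]].
Insert 1: 1 bumps 2 from row 1; 2 bumps 3 from row 2; 3 starts row 3. P = [[1, 4], [2], [3]].

So P = [[1, 4], [2], [3]], Q = [[1, 2], [3], [4]].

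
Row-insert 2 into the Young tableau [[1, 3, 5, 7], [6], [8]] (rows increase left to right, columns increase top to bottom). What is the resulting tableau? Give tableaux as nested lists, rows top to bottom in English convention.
In row 1, 2 replaces 3 (the leftmost entry greater than 2); 3 is bumped to row 2. In row 2, 3 replaces 6 (the leftmost entry greater than 3); 6 is bumped to row 3. In row 3, 6 replaces 8 (the leftmost entry greater than 6); 8 is bumped to row 4. 8 starts a new row 4. The new tableau is [[1, 2, 5, 7], [3], [6], [8]].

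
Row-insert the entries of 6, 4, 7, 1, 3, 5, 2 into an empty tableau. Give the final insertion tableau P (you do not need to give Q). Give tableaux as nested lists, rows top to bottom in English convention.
Insert 6: appended to row 1. P = [[6]].
Insert 4: 4 bumps 6 from row 1; 6 starts row 2. P = [[4], [6]].
Insert 7: appended to row 1. P = [[4, 7], [6]].
Insert 1: 1 bumps 4 from row 1; 4 bumps 6 from row 2; 6 starts row 3. P = [[1, 7], [4], [6]].
Insert 3: 3 bumps 7 from row 1; 7 appends to row 2. P = [[1, 3], [4, 7], [6]].
Insert 5: appended to row 1. P = [[1, 3, 5], [4, 7], [6]].
Insert 2: 2 bumps 3 from row 1; 3 bumps 4 from row 2; 4 bumps 6 from row 3; 6 starts row 4. P = [[1, 2, 5], [3, 7], [4], [6]].

So P = [[1, 2, 5], [3, 7], [4], [6]].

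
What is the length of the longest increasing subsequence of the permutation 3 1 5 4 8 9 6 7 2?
4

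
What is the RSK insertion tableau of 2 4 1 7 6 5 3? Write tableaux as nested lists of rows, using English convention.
P = [[1, 3, 5], [2, 4], [6], [7]]

Insert 2: appended to row 1. P = [[2]].
Insert 4: appended to row 1. P = [[2, 4]].
Insert 1: 1 bumps 2 from row 1; 2 starts row 2. P = [[1, 4], [2]].
Insert 7: appended to row 1. P = [[1, 4, 7], [2]].
Insert 6: 6 bumps 7 from row 1; 7 appends to row 2. P = [[1, 4, 6], [2, 7]].
Insert 5: 5 bumps 6 from row 1; 6 bumps 7 from row 2; 7 starts row 3. P = [[1, 4, 5], [2, 6], [7]].
Insert 3: 3 bumps 4 from row 1; 4 bumps 6 from row 2; 6 bumps 7 from row 3; 7 starts row 4. P = [[1, 3, 5], [2, 4], [6], [7]].

So P = [[1, 3, 5], [2, 4], [6], [7]].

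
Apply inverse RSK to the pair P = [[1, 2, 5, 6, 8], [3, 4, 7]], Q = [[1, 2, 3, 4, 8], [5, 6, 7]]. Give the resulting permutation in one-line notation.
Reverse the RSK construction: for i from n down to 1, find the cell of Q containing i, remove the entry at that cell from P, and reverse-bump it up through P; the value ejected from row 1 is w(i).

Step i=8: Q has 8 at row 1, column 5; remove that cell from P, ejecting 8. So w(8) = 8. P is now [[1, 2, 5, 6], [3, 4, 7]].
Step i=7: Q has 7 at row 2, column 3; remove 7 from row 2 of P and reverse-bump: 7 enters row 1 and ejects 6. So w(7) = 6. P is now [[1, 2, 5, 7], [3, 4]].
Step i=6: Q has 6 at row 2, column 2; remove 4 from row 2 of P and reverse-bump: 4 enters row 1 and ejects 2. So w(6) = 2. P is now [[1, 4, 5, 7], [3]].
Step i=5: Q has 5 at row 2, column 1; remove 3 from row 2 of P and reverse-bump: 3 enters row 1 and ejects 1. So w(5) = 1. P is now [[3, 4, 5, 7]].
Step i=4: Q has 4 at row 1, column 4; remove that cell from P, ejecting 7. So w(4) = 7. P is now [[3, 4, 5]].
Step i=3: Q has 3 at row 1, column 3; remove that cell from P, ejecting 5. So w(3) = 5. P is now [[3, 4]].
Step i=2: Q has 2 at row 1, column 2; remove that cell from P, ejecting 4. So w(2) = 4. P is now [[3]].
Step i=1: Q has 1 at row 1, column 1; remove that cell from P, ejecting 3. So w(1) = 3. P is now [].

So w = 3 4 5 7 1 2 6 8.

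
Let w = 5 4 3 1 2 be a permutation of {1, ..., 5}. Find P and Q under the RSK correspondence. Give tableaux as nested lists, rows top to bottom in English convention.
P = [[1, 2], [3], [4], [5]], Q = [[1, 5], [2], [3], [4]]

Insert each entry of the permutation into P by Schensted row insertion, recording in Q the position of each new cell.

After inserting 5: P = [[5]].
After inserting 4: P = [[4], [5]].
After inserting 3: P = [[3], [4], [5]].
After inserting 1: P = [[1], [3], [4], [5]].
After inserting 2: P = [[1, 2], [3], [4], [5]].

So P = [[1, 2], [3], [4], [5]], Q = [[1, 5], [2], [3], [4]].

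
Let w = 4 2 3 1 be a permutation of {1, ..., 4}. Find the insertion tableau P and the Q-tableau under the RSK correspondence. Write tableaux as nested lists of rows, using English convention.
Insert each entry of the permutation into P by Schensted row insertion, recording in Q the position of each new cell.

After inserting 4: P = [[4]].
After inserting 2: P = [[2], [4]].
After inserting 3: P = [[2, 3], [4]].
After inserting 1: P = [[1, 3], [2], [4]].

So P = [[1, 3], [2], [4]], Q = [[1, 3], [2], [4]].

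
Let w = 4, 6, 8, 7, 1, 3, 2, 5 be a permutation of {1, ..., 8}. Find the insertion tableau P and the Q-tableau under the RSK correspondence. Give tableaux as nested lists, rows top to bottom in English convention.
P = [[1, 2, 5], [3, 6, 7], [4], [8]], Q = [[1, 2, 3], [4, 6, 8], [5], [7]]

Insert each entry of the permutation into P by Schensted row insertion, recording in Q the position of each new cell.

Insert 4: appended to row 1. P = [[4]], Q = [[1]].
Insert 6: appended to row 1. P = [[4, 6]], Q = [[1, 2]].
Insert 8: appended to row 1. P = [[4, 6, 8]], Q = [[1, 2, 3]].
Insert 7: 7 bumps 8 from row 1; 8 starts row 2. P = [[4, 6, 7], [8]], Q = [[1, 2, 3], [4]].
Insert 1: 1 bumps 4 from row 1; 4 bumps 8 from row 2; 8 starts row 3. P = [[1, 6, 7], [4], [8]], Q = [[1, 2, 3], [4], [5]].
Insert 3: 3 bumps 6 from row 1; 6 appends to row 2. P = [[1, 3, 7], [4, 6], [8]], Q = [[1, 2, 3], [4, 6], [5]].
Insert 2: 2 bumps 3 from row 1; 3 bumps 4 from row 2; 4 bumps 8 from row 3; 8 starts row 4. P = [[1, 2, 7], [3, 6], [4], [8]], Q = [[1, 2, 3], [4, 6], [5], [7]].
Insert 5: 5 bumps 7 from row 1; 7 appends to row 2. P = [[1, 2, 5], [3, 6, 7], [4], [8]], Q = [[1, 2, 3], [4, 6, 8], [5], [7]].

So P = [[1, 2, 5], [3, 6, 7], [4], [8]], Q = [[1, 2, 3], [4, 6, 8], [5], [7]].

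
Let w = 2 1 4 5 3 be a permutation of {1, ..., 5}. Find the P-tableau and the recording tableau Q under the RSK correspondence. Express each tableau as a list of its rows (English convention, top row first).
Insert each entry of the permutation into P by Schensted row insertion, recording in Q the position of each new cell.

Insert 2: appended to row 1. P = [[2]], Q = [[1]].
Insert 1: 1 bumps 2 from row 1; 2 starts row 2. P = [[1], [2]], Q = [[1], [2]].
Insert 4: appended to row 1. P = [[1, 4], [2]], Q = [[1, 3], [2]].
Insert 5: appended to row 1. P = [[1, 4, 5], [2]], Q = [[1, 3, 4], [2]].
Insert 3: 3 bumps 4 from row 1; 4 appends to row 2. P = [[1, 3, 5], [2, 4]], Q = [[1, 3, 4], [2, 5]].

So P = [[1, 3, 5], [2, 4]], Q = [[1, 3, 4], [2, 5]].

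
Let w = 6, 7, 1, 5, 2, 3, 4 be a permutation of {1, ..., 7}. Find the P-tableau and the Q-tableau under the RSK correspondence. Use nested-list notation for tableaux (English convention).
Insert each entry of the permutation into P by Schensted row insertion, recording in Q the position of each new cell.

Insert 6: appended to row 1. P = [[6]], Q = [[1]].
Insert 7: appended to row 1. P = [[6, 7]], Q = [[1, 2]].
Insert 1: 1 bumps 6 from row 1; 6 starts row 2. P = [[1, 7], [6]], Q = [[1, 2], [3]].
Insert 5: 5 bumps 7 from row 1; 7 appends to row 2. P = [[1, 5], [6, 7]], Q = [[1, 2], [3, 4]].
Insert 2: 2 bumps 5 from row 1; 5 bumps 6 from row 2; 6 starts row 3. P = [[1, 2], [5, 7], [6]], Q = [[1, 2], [3, 4], [5]].
Insert 3: appended to row 1. P = [[1, 2, 3], [5, 7], [6]], Q = [[1, 2, 6], [3, 4], [5]].
Insert 4: appended to row 1. P = [[1, 2, 3, 4], [5, 7], [6]], Q = [[1, 2, 6, 7], [3, 4], [5]].

So P = [[1, 2, 3, 4], [5, 7], [6]], Q = [[1, 2, 6, 7], [3, 4], [5]].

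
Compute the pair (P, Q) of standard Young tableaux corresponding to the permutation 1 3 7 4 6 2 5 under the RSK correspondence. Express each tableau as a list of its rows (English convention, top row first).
P = [[1, 2, 4, 5], [3, 6], [7]], Q = [[1, 2, 3, 5], [4, 7], [6]]

Insert each entry of the permutation into P by Schensted row insertion, recording in Q the position of each new cell.

After inserting 1: P = [[1]].
After inserting 3: P = [[1, 3]].
After inserting 7: P = [[1, 3, 7]].
After inserting 4: P = [[1, 3, 4], [7]].
After inserting 6: P = [[1, 3, 4, 6], [7]].
After inserting 2: P = [[1, 2, 4, 6], [3], [7]].
After inserting 5: P = [[1, 2, 4, 5], [3, 6], [7]].

So P = [[1, 2, 4, 5], [3, 6], [7]], Q = [[1, 2, 3, 5], [4, 7], [6]].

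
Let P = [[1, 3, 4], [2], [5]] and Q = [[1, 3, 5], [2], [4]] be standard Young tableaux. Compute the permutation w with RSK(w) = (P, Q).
5 2 3 1 4

Reverse the RSK construction: for i from n down to 1, find the cell of Q containing i, remove the entry at that cell from P, and reverse-bump it up through P; the value ejected from row 1 is w(i).

Step i=5: Q has 5 at row 1, column 3; remove that cell from P, ejecting 4. So w(5) = 4. P is now [[1, 3], [2], [5]].
Step i=4: Q has 4 at row 3, column 1; remove 5 from row 3 of P and reverse-bump: 5 enters row 2 and ejects 2; 2 enters row 1 and ejects 1. So w(4) = 1. P is now [[2, 3], [5]].
Step i=3: Q has 3 at row 1, column 2; remove that cell from P, ejecting 3. So w(3) = 3. P is now [[2], [5]].
Step i=2: Q has 2 at row 2, column 1; remove 5 from row 2 of P and reverse-bump: 5 enters row 1 and ejects 2. So w(2) = 2. P is now [[5]].
Step i=1: Q has 1 at row 1, column 1; remove that cell from P, ejecting 5. So w(1) = 5. P is now [].

So w = 5 2 3 1 4.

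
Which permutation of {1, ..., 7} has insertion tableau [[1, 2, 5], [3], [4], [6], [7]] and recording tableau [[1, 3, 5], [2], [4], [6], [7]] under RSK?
Reverse the RSK construction: for i from n down to 1, find the cell of Q containing i, remove the entry at that cell from P, and reverse-bump it up through P; the value ejected from row 1 is w(i).

Step i=7: Q has 7 at row 5, column 1; remove 7 from row 5 of P and reverse-bump: 7 enters row 4 and ejects 6; 6 enters row 3 and ejects 4; 4 enters row 2 and ejects 3; 3 enters row 1 and ejects 2. So w(7) = 2. P is now [[1, 3, 5], [4], [6], [7]].
Step i=6: Q has 6 at row 4, column 1; remove 7 from row 4 of P and reverse-bump: 7 enters row 3 and ejects 6; 6 enters row 2 and ejects 4; 4 enters row 1 and ejects 3. So w(6) = 3. P is now [[1, 4, 5], [6], [7]].
Step i=5: Q has 5 at row 1, column 3; remove that cell from P, ejecting 5. So w(5) = 5. P is now [[1, 4], [6], [7]].
Step i=4: Q has 4 at row 3, column 1; remove 7 from row 3 of P and reverse-bump: 7 enters row 2 and ejects 6; 6 enters row 1 and ejects 4. So w(4) = 4. P is now [[1, 6], [7]].
Step i=3: Q has 3 at row 1, column 2; remove that cell from P, ejecting 6. So w(3) = 6. P is now [[1], [7]].
Step i=2: Q has 2 at row 2, column 1; remove 7 from row 2 of P and reverse-bump: 7 enters row 1 and ejects 1. So w(2) = 1. P is now [[7]].
Step i=1: Q has 1 at row 1, column 1; remove that cell from P, ejecting 7. So w(1) = 7. P is now [].

So w = 7 1 6 4 5 3 2.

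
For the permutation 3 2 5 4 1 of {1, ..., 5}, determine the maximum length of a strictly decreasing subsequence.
3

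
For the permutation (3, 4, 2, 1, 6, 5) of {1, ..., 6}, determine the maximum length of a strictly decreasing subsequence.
3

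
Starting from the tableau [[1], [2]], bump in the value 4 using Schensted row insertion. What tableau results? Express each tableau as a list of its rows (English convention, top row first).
[[1, 4], [2]]

4 is larger than every entry of row 1, so it is appended to row 1. The new tableau is [[1, 4], [2]].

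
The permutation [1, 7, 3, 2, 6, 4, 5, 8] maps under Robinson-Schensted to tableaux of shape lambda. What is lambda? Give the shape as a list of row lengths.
[5, 2, 1]

RSK row insertion gives P = [[1, 2, 4, 5, 8], [3, 6], [7]], which has shape [5, 2, 1].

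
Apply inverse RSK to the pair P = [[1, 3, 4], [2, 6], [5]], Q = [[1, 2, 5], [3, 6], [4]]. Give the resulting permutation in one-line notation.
Reverse RSK: for i = n, n-1, ..., 1, locate i in Q, remove the corresponding corner cell from P, and reverse-bump its entry up through P; the value ejected from row 1 is w(i).

So w = 2 5 3 1 6 4.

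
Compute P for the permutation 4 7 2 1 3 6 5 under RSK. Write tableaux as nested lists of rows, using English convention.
After inserting 4: P = [[4]].
After inserting 7: P = [[4, 7]].
After inserting 2: P = [[2, 7], [4]].
After inserting 1: P = [[1, 7], [2], [4]].
After inserting 3: P = [[1, 3], [2, 7], [4]].
After inserting 6: P = [[1, 3, 6], [2, 7], [4]].
After inserting 5: P = [[1, 3, 5], [2, 6], [4, 7]].

So P = [[1, 3, 5], [2, 6], [4, 7]].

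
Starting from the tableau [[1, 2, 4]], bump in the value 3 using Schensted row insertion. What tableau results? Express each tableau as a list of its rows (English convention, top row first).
[[1, 2, 3], [4]]

In row 1, 3 replaces 4 (the leftmost entry greater than 3); 4 is bumped to row 2. 4 starts a new row 2. The new tableau is [[1, 2, 3], [4]].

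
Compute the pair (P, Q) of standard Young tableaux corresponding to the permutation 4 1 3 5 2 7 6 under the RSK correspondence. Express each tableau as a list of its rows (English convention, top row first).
P = [[1, 2, 5, 6], [3, 7], [4]], Q = [[1, 3, 4, 6], [2, 7], [5]]

Insert each entry of the permutation into P by Schensted row insertion, recording in Q the position of each new cell.

Insert 4: appended to row 1. P = [[4]].
Insert 1: 1 bumps 4 from row 1; 4 starts row 2. P = [[1], [4]].
Insert 3: appended to row 1. P = [[1, 3], [4]].
Insert 5: appended to row 1. P = [[1, 3, 5], [4]].
Insert 2: 2 bumps 3 from row 1; 3 bumps 4 from row 2; 4 starts row 3. P = [[1, 2, 5], [3], [4]].
Insert 7: appended to row 1. P = [[1, 2, 5, 7], [3], [4]].
Insert 6: 6 bumps 7 from row 1; 7 appends to row 2. P = [[1, 2, 5, 6], [3, 7], [4]].

So P = [[1, 2, 5, 6], [3, 7], [4]], Q = [[1, 3, 4, 6], [2, 7], [5]].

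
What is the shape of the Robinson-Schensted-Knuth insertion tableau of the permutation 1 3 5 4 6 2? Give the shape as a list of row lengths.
Row-insert each entry into an empty tableau.

After inserting 1: P = [[1]].
After inserting 3: P = [[1, 3]].
After inserting 5: P = [[1, 3, 5]].
After inserting 4: P = [[1, 3, 4], [5]].
After inserting 6: P = [[1, 3, 4, 6], [5]].
After inserting 2: P = [[1, 2, 4, 6], [3], [5]].

The final insertion tableau P = [[1, 2, 4, 6], [3], [5]] has shape [4, 1, 1].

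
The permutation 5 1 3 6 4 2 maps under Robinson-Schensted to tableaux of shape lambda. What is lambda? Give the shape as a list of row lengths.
Row-insert each entry into an empty tableau.

After inserting 5: P = [[5]].
After inserting 1: P = [[1], [5]].
After inserting 3: P = [[1, 3], [5]].
After inserting 6: P = [[1, 3, 6], [5]].
After inserting 4: P = [[1, 3, 4], [5, 6]].
After inserting 2: P = [[1, 2, 4], [3, 6], [5]].

The final insertion tableau P = [[1, 2, 4], [3, 6], [5]] has shape [3, 2, 1].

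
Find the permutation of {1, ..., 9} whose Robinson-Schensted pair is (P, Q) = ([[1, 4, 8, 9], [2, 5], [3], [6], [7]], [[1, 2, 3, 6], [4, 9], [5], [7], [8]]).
Reverse RSK: for i = n, n-1, ..., 1, locate i in Q, remove the corresponding corner cell from P, and reverse-bump its entry up through P; the value ejected from row 1 is w(i).

So w = 3 7 8 6 5 9 2 1 4.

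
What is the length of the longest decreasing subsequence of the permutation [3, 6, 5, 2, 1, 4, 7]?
4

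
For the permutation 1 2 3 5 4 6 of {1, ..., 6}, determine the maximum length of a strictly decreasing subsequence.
2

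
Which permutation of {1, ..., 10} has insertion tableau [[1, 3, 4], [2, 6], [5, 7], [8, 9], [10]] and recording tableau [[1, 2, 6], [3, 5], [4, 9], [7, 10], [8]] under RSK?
8 10 9 2 5 7 3 1 6 4

Reverse the RSK construction: for i from n down to 1, find the cell of Q containing i, remove the entry at that cell from P, and reverse-bump it up through P; the value ejected from row 1 is w(i).

Step i=10: Q has 10 at row 4, column 2; remove 9 from row 4 of P and reverse-bump: 9 enters row 3 and ejects 7; 7 enters row 2 and ejects 6; 6 enters row 1 and ejects 4. So w(10) = 4. P is now [[1, 3, 6], [2, 7], [5, 9], [8], [10]].
Step i=9: Q has 9 at row 3, column 2; remove 9 from row 3 of P and reverse-bump: 9 enters row 2 and ejects 7; 7 enters row 1 and ejects 6. So w(9) = 6. P is now [[1, 3, 7], [2, 9], [5], [8], [10]].
Step i=8: Q has 8 at row 5, column 1; remove 10 from row 5 of P and reverse-bump: 10 enters row 4 and ejects 8; 8 enters row 3 and ejects 5; 5 enters row 2 and ejects 2; 2 enters row 1 and ejects 1. So w(8) = 1. P is now [[2, 3, 7], [5, 9], [8], [10]].
Step i=7: Q has 7 at row 4, column 1; remove 10 from row 4 of P and reverse-bump: 10 enters row 3 and ejects 8; 8 enters row 2 and ejects 5; 5 enters row 1 and ejects 3. So w(7) = 3. P is now [[2, 5, 7], [8, 9], [10]].
Step i=6: Q has 6 at row 1, column 3; remove that cell from P, ejecting 7. So w(6) = 7. P is now [[2, 5], [8, 9], [10]].
Step i=5: Q has 5 at row 2, column 2; remove 9 from row 2 of P and reverse-bump: 9 enters row 1 and ejects 5. So w(5) = 5. P is now [[2, 9], [8], [10]].
Step i=4: Q has 4 at row 3, column 1; remove 10 from row 3 of P and reverse-bump: 10 enters row 2 and ejects 8; 8 enters row 1 and ejects 2. So w(4) = 2. P is now [[8, 9], [10]].
Step i=3: Q has 3 at row 2, column 1; remove 10 from row 2 of P and reverse-bump: 10 enters row 1 and ejects 9. So w(3) = 9. P is now [[8, 10]].
Step i=2: Q has 2 at row 1, column 2; remove that cell from P, ejecting 10. So w(2) = 10. P is now [[8]].
Step i=1: Q has 1 at row 1, column 1; remove that cell from P, ejecting 8. So w(1) = 8. P is now [].

So w = 8 10 9 2 5 7 3 1 6 4.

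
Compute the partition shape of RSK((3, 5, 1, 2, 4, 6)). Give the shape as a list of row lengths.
Row-insert each entry into an empty tableau.

After inserting 3: P = [[3]].
After inserting 5: P = [[3, 5]].
After inserting 1: P = [[1, 5], [3]].
After inserting 2: P = [[1, 2], [3, 5]].
After inserting 4: P = [[1, 2, 4], [3, 5]].
After inserting 6: P = [[1, 2, 4, 6], [3, 5]].

The final insertion tableau P = [[1, 2, 4, 6], [3, 5]] has shape [4, 2].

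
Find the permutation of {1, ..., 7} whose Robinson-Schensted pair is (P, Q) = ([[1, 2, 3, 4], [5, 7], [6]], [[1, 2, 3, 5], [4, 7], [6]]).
1 2 6 5 7 3 4

Reverse the RSK construction: for i from n down to 1, find the cell of Q containing i, remove the entry at that cell from P, and reverse-bump it up through P; the value ejected from row 1 is w(i).

Step i=7: Q has 7 at row 2, column 2; remove 7 from row 2 of P and reverse-bump: 7 enters row 1 and ejects 4. So w(7) = 4. P is now [[1, 2, 3, 7], [5], [6]].
Step i=6: Q has 6 at row 3, column 1; remove 6 from row 3 of P and reverse-bump: 6 enters row 2 and ejects 5; 5 enters row 1 and ejects 3. So w(6) = 3. P is now [[1, 2, 5, 7], [6]].
Step i=5: Q has 5 at row 1, column 4; remove that cell from P, ejecting 7. So w(5) = 7. P is now [[1, 2, 5], [6]].
Step i=4: Q has 4 at row 2, column 1; remove 6 from row 2 of P and reverse-bump: 6 enters row 1 and ejects 5. So w(4) = 5. P is now [[1, 2, 6]].
Step i=3: Q has 3 at row 1, column 3; remove that cell from P, ejecting 6. So w(3) = 6. P is now [[1, 2]].
Step i=2: Q has 2 at row 1, column 2; remove that cell from P, ejecting 2. So w(2) = 2. P is now [[1]].
Step i=1: Q has 1 at row 1, column 1; remove that cell from P, ejecting 1. So w(1) = 1. P is now [].

So w = 1 2 6 5 7 3 4.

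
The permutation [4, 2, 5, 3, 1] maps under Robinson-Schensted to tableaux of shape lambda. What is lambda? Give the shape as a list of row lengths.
[2, 2, 1]

Row-insert each entry into an empty tableau.

After inserting 4: P = [[4]].
After inserting 2: P = [[2], [4]].
After inserting 5: P = [[2, 5], [4]].
After inserting 3: P = [[2, 3], [4, 5]].
After inserting 1: P = [[1, 3], [2, 5], [4]].

The final insertion tableau P = [[1, 3], [2, 5], [4]] has shape [2, 2, 1].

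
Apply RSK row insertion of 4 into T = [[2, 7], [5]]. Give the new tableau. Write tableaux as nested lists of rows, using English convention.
[[2, 4], [5, 7]]

In row 1, 4 replaces 7 (the leftmost entry greater than 4); 7 is bumped to row 2. 7 is appended to row 2. The new tableau is [[2, 4], [5, 7]].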